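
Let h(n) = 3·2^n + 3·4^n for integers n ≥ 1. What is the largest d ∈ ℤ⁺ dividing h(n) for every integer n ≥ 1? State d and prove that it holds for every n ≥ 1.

Computing the first values: h(1) = 18 and h(2) = 60; gcd(18, 60) = 6, so d ≤ 6.
We prove 6 | 3·2^n + 3·4^n for all n ≥ 1 by induction on n.
When n = 1: h(1) = 18 = 6·(3), so 6 | h(1).
Inductive step: assume the claim holds for n = m, i.e. 6 | h(m). Then
h(m+1) − 4·h(m) = (3·2^(m+1) + 3·4^(m+1)) − 4·(3·2^m + 3·4^m) = (3)·2^m·(2 − 4) = (-6)·2^m. Since 6 | h(m) by the inductive hypothesis, 6 | 4·h(m); and 6 | -6 since -6 = 6·-1. Therefore 6 | h(m+1).
This completes the induction.
Therefore the largest such d is 6.

d = 6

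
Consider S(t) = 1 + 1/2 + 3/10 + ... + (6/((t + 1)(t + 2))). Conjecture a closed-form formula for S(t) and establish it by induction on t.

S(t) = 3t/(t + 2)

We claim S(t) = 3t/(t + 2) for all t ≥ 1.
When t = 1: S(1) = 1, and the closed form gives 1. They agree.
For the inductive step, assume it holds for an arbitrary p ≥ 1, so S(p) = 3p/(p + 2).
Then S(p+1) = S(p) + (6/((p + 2)(p + 3))) = (3p/(p + 2)) + (6/((p + 2)(p + 3))).
Simplifying, S(p+1) = 3(p + 1)/(p + 3) = 3(p+1)/((p+1) + 2),
which is the closed form with t = p+1.
By induction, the statement is established for all t ≥ 1.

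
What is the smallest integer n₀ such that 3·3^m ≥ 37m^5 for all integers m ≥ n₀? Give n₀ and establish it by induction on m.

n₀ = 15

At m = 14: 14348907 < 19899488, so the inequality fails and n₀ ≥ 15. We prove 3·3^m ≥ 37m^5 for all m ≥ 15.
When m = 15: 3·3^m = 43046721 and 37m^5 = 28096875, so 43046721 ≥ 28096875.
Inductive step: assume the claim holds for m = i, so 3·3^i ≥ 37i^5.
Then 3·3^(i + 1) = 3·(3·3^i) ≥ 3·(37i^5).
Also, for i ≥ 15 we have 3·(37i^5) ≥ 37(i+1)^5, since 3 ≥ (1 + 1/i)^5 for all i ≥ 15.
Combining, 3·3^(i + 1) ≥ 37(i+1)^5.
By induction, the statement is established for all m ≥ 15.
Hence the smallest such n₀ is 15.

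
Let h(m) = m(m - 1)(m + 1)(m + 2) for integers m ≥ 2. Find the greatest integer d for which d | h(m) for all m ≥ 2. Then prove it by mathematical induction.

Computing the first values: h(2) = 24 and h(3) = 120; gcd(24, 120) = 24, so d ≤ 24.
We prove 24 | m(m - 1)(m + 1)(m + 2) for all m ≥ 2 by induction on m.
For the base case m = 2: h(2) = 24 = 24·(1), so 24 | h(2).
Suppose the result is true for m = r, i.e. 24 | h(r). Then
h(r+1) − h(r) = r·(r+1)·(r+2)·(r+3) − (r-1)·r·(r+1)·(r+2) = r·(r+1)·(r+2)·[(r+3) − (r-1)] = 4·r·(r+1)·(r+2). The product of 3 consecutive integers is divisible by (3)! = 6, so h(r+1) − h(r) is divisible by 4·6 = 24. By the inductive hypothesis 24 | h(r), hence 24 | h(r+1).
By induction, the statement is established for all m ≥ 2.
Therefore the largest such d is 24.

d = 24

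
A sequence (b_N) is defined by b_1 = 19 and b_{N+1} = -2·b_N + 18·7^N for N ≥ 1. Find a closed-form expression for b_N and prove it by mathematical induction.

b_N = 5(-2)^(N - 1) + 2·7^N

Computing the first terms: b_1 = 19, b_2 = 88, b_3 = 706. This suggests b_N = 5(-2)^(N - 1) + 2·7^N.
Base step (N = 1): the formula gives 19 = 19 = b_1.
Inductive step: suppose the statement holds for some i ≥ 1, so b_i = 5(-2)^(i - 1) + 2·7^i.
Then b_{i+1} = -2·b_i + 18·7^i = -2·(5(-2)^(i - 1) + 2·7^i) + 18·7^i = 5(-2)^i + 2·7^(i + 1) = 5(-2)^((i+1) - 1) + 2·7^(i+1),
which is the claimed formula at N = i+1.
By the principle of mathematical induction, the result holds for all N ≥ 1.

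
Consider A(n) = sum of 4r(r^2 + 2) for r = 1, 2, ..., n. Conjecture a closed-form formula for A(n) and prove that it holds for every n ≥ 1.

A(n) = n(n + 1)(n^2 + n + 4)

We claim A(n) = n(n + 1)(n^2 + n + 4) for all n ≥ 1.
Base case (n = 1): A(1) = 12, and the closed form gives 12. They agree.
For the inductive step, assume it holds for an arbitrary r ≥ 1, so A(r) = r(r^3 + 2r^2 + 5r + 4).
Then A(r+1) = A(r) + (4(r + 1)((r + 1)^2 + 2)) = (r(r^3 + 2r^2 + 5r + 4)) + (4(r + 1)((r + 1)^2 + 2)).
Simplifying, A(r+1) = (r + 1)(r + 2)(r^2 + 3r + 6) = (r+1)((r+1) + 1)((r+1)^2 + (r+1) + 4),
which is the closed form with n = r+1.
This completes the induction.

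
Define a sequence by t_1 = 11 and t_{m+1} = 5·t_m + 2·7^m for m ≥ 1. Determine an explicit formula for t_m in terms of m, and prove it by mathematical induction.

Computing the first terms: t_1 = 11, t_2 = 69, t_3 = 443. This suggests t_m = 4·5^(m - 1) + 7^m.
Base step (m = 1): the formula gives 11 = 11 = t_1.
Inductive step: assume the claim holds for m = i, so t_i = 4·5^(i - 1) + 7^i.
Then t_{i+1} = 5·t_i + 2·7^i = 5·(4·5^(i - 1) + 7^i) + 2·7^i = 4·5^i + 7^(i + 1) = 4·5^((i+1) - 1) + 7^(i+1),
which is the claimed formula at m = i+1.
Hence, by induction on m, the claim holds for every m ≥ 1.

t_m = 4·5^(m - 1) + 7^m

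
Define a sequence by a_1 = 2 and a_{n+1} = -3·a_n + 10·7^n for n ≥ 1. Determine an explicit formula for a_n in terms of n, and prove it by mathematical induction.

Computing the first terms: a_1 = 2, a_2 = 64, a_3 = 298. This suggests a_n = -5(-3)^(n - 1) + 7^n.
Base case (n = 1): the formula gives 2 = 2 = a_1.
For the inductive step, assume it holds for an arbitrary p ≥ 1, so a_p = -5(-3)^(p - 1) + 7^p.
Then a_{p+1} = -3·a_p + 10·7^p = -3·(-5(-3)^(p - 1) + 7^p) + 10·7^p = -5(-3)^p + 7^(p + 1) = -5(-3)^((p+1) - 1) + 7^(p+1),
which is the claimed formula at n = p+1.
By induction, the statement is established for all n ≥ 1.

a_n = -5(-3)^(n - 1) + 7^n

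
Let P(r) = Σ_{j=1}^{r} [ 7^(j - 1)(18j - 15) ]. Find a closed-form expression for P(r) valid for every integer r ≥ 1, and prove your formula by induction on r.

We claim P(r) = 3·7^r(r - 1) + 3 for all r ≥ 1.
Base step (r = 1): P(1) = 3, and the closed form gives 3. They agree.
Inductive step: suppose the statement holds for some j ≥ 1, so P(j) = 3·7^j(j - 1) + 3.
Then P(j+1) = P(j) + (7^j(18j + 3)) = (3·7^j(j - 1) + 3) + (7^j(18j + 3)).
Simplifying, P(j+1) = 21·7^j·j + 3 = 3·7^(j+1)((j+1) - 1) + 3,
which is the closed form with r = j+1.
By induction, the statement is established for all r ≥ 1.

P(r) = 3·7^r(r - 1) + 3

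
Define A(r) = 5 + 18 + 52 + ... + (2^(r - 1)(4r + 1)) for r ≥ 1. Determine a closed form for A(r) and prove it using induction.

We claim A(r) = 2^r(4r - 3) + 3 for all r ≥ 1.
Base step (r = 1): A(1) = 5, and the closed form gives 5. They agree.
Inductive step: assume the claim holds for r = p, so A(p) = 2^p(4p - 3) + 3.
Then A(p+1) = A(p) + (2^p(4p + 5)) = (2^p(4p - 3) + 3) + (2^p(4p + 5)).
Simplifying, A(p+1) = 2^(p + 1) + 2^(p + 3)p + 3 = 2^(p+1)(4(p+1) - 3) + 3,
which is the closed form with r = p+1.
By induction, the statement is established for all r ≥ 1.

A(r) = 2^r(4r - 3) + 3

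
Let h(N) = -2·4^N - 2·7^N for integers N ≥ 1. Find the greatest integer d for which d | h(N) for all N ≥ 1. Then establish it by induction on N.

Computing the first values: h(1) = -22 and h(2) = -130; gcd(-22, -130) = 2, so d ≤ 2.
We prove 2 | -2·4^N - 2·7^N for all N ≥ 1 by induction on N.
Base step (N = 1): h(1) = -22 = 2·(-11), so 2 | h(1).
Inductive step: suppose the statement holds for some m ≥ 1, i.e. 2 | h(m). Then
h(m+1) − 7·h(m) = (-2·4^(m+1) - 2·7^(m+1)) − 7·(-2·4^m - 2·7^m) = (-2)·4^m·(4 − 7) = (6)·4^m. Since 2 | h(m) by the inductive hypothesis, 2 | 7·h(m); and 2 | 6 since 6 = 2·3. Therefore 2 | h(m+1).
Hence, by induction on N, the claim holds for every N ≥ 1.
Therefore the largest such d is 2.

d = 2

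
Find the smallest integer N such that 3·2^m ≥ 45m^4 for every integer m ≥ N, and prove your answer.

At m = 21: 6291456 < 8751645, so the inequality fails and N ≥ 22. We prove 3·2^m ≥ 45m^4 for all m ≥ 22.
For the base case m = 22: 3·2^m = 12582912 and 45m^4 = 10541520, so 12582912 ≥ 10541520.
Suppose the result is true for m = k, so 3·2^k ≥ 45k^4.
Then 3·2^(k + 1) = 2·(3·2^k) ≥ 2·(45k^4).
Also, for k ≥ 22 we have 2·(45k^4) ≥ 45(k+1)^4, since 2 ≥ (1 + 1/k)^4 for all k ≥ 22.
Combining, 3·2^(k + 1) ≥ 45(k+1)^4.
By induction, the statement is established for all m ≥ 22.
Hence the smallest such N is 22.

N = 22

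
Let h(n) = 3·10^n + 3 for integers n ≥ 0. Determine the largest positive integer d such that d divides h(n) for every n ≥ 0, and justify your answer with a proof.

d = 3

Computing the first values: h(0) = 6 and h(1) = 33; gcd(6, 33) = 3, so d ≤ 3.
We prove 3 | 3·10^n + 3 for all n ≥ 0 by induction on n.
For the base case n = 0: h(0) = 6 = 3·(2), so 3 | h(0).
For the inductive step, assume it holds for an arbitrary j ≥ 0, i.e. 3 | h(j). Then
h(j+1) = 3·10^(j+1) + 3 = 10·(3·10^j + 3) - 27 = 10·h(j) - 27. The first term is divisible by 3 by the inductive hypothesis, and -27 is divisible by 3. Hence 3 | h(j+1).
By the principle of mathematical induction, the result holds for all n ≥ 0.
Therefore the largest such d is 3.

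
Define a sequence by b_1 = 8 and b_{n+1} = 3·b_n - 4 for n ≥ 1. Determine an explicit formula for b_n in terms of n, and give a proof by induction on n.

b_n = 2·3^n + 2

Computing the first terms: b_1 = 8, b_2 = 20, b_3 = 56. This suggests b_n = 2·3^n + 2.
When n = 1: the formula gives 8 = 8 = b_1.
Suppose the result is true for n = r, so b_r = 2·3^r + 2.
Then b_{r+1} = 3·b_r - 4 = 3·(2·3^r + 2) - 4 = 2·3^(r + 1) + 2,
which is the claimed formula at n = r+1.
Hence, by induction on n, the claim holds for every n ≥ 1.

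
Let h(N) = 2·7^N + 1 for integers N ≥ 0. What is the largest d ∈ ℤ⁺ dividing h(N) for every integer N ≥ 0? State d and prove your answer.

Computing the first values: h(0) = 3 and h(1) = 15; gcd(3, 15) = 3, so d ≤ 3.
We prove 3 | 2·7^N + 1 for all N ≥ 0 by induction on N.
For the base case N = 0: h(0) = 3 = 3·(1), so 3 | h(0).
Suppose the result is true for N = m, i.e. 3 | h(m). Then
h(m+1) = 2·7^(m+1) + 1 = 7·(2·7^m + 1) - 6 = 7·h(m) - 6. The first term is divisible by 3 by the inductive hypothesis, and -6 is divisible by 3. Hence 3 | h(m+1).
This completes the induction.
Therefore the largest such d is 3.

d = 3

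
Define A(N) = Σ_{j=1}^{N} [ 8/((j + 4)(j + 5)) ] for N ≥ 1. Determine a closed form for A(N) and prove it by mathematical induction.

A(N) = 8N/(5(N + 5))

We claim A(N) = 8N/(5(N + 5)) for all N ≥ 1.
Base case (N = 1): A(1) = 4/15, and the closed form gives 4/15. They agree.
Inductive step: suppose the statement holds for some j ≥ 1, so A(j) = 8j/(5(j + 5)).
Then A(j+1) = A(j) + (8/((j + 5)(j + 6))) = (8j/(5(j + 5))) + (8/((j + 5)(j + 6))).
Simplifying, A(j+1) = 8(j + 1)/(5(j + 6)) = 8(j+1)/(5((j+1) + 5)),
which is the closed form with N = j+1.
Hence, by induction on N, the claim holds for every N ≥ 1.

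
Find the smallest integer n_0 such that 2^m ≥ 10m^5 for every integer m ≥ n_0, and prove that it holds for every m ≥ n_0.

At m = 27: 134217728 < 143489070, so the inequality fails and n_0 ≥ 28. We prove 2^m ≥ 10m^5 for all m ≥ 28.
For the base case m = 28: 2^m = 268435456 and 10m^5 = 172103680, so 268435456 ≥ 172103680.
Inductive step: suppose the statement holds for some j ≥ 28, so 2^j ≥ 10j^5.
Then 2^(j + 1) = 2·(2^j) ≥ 2·(10j^5).
Also, for j ≥ 28 we have 2·(10j^5) ≥ 10(j+1)^5, since 2 ≥ (1 + 1/j)^5 for all j ≥ 28.
Combining, 2^(j + 1) ≥ 10(j+1)^5.
This completes the induction.
Hence the smallest such n_0 is 28.

n_0 = 28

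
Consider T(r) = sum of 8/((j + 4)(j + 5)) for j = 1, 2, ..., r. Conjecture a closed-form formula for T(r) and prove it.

T(r) = 8r/(5(r + 5))

We claim T(r) = 8r/(5(r + 5)) for all r ≥ 1.
Base case (r = 1): T(1) = 4/15, and the closed form gives 4/15. They agree.
For the inductive step, assume it holds for an arbitrary j ≥ 1, so T(j) = 8j/(5(j + 5)).
Then T(j+1) = T(j) + (8/((j + 5)(j + 6))) = (8j/(5(j + 5))) + (8/((j + 5)(j + 6))).
Simplifying, T(j+1) = 8(j + 1)/(5(j + 6)) = 8(j+1)/(5((j+1) + 5)),
which is the closed form with r = j+1.
By the principle of mathematical induction, the result holds for all r ≥ 1.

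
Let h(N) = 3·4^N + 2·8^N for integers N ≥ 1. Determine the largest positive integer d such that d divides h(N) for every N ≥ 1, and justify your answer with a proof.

d = 4

Computing the first values: h(1) = 28 and h(2) = 176; gcd(28, 176) = 4, so d ≤ 4.
We prove 4 | 3·4^N + 2·8^N for all N ≥ 1 by induction on N.
Base case (N = 1): h(1) = 28 = 4·(7), so 4 | h(1).
Inductive step: assume the claim holds for N = p, i.e. 4 | h(p). Then
h(p+1) − 8·h(p) = (3·4^(p+1) + 2·8^(p+1)) − 8·(3·4^p + 2·8^p) = (3)·4^p·(4 − 8) = (-12)·4^p. Since 4 | h(p) by the inductive hypothesis, 4 | 8·h(p); and 4 | -12 since -12 = 4·-3. Therefore 4 | h(p+1).
By the principle of mathematical induction, the result holds for all N ≥ 1.
Therefore the largest such d is 4.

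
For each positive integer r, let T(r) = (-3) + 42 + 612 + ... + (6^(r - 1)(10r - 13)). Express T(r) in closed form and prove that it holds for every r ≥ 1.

We claim T(r) = 6^r(2r - 3) + 3 for all r ≥ 1.
When r = 1: T(1) = -3, and the closed form gives -3. They agree.
Suppose the result is true for r = p, so T(p) = 6^p(2p - 3) + 3.
Then T(p+1) = T(p) + (6^p(10p - 3)) = (6^p(2p - 3) + 3) + (6^p(10p - 3)).
Simplifying, T(p+1) = 12·6^p·p - 6·6^p + 3 = 6^(p+1)(2(p+1) - 3) + 3,
which is the closed form with r = p+1.
By induction, the statement is established for all r ≥ 1.

T(r) = 6^r(2r - 3) + 3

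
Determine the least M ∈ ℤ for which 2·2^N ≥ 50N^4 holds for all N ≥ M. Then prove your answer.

At N = 22: 8388608 < 11712800, so the inequality fails and M ≥ 23. We prove 2·2^N ≥ 50N^4 for all N ≥ 23.
Base step (N = 23): 2·2^N = 16777216 and 50N^4 = 13992050, so 16777216 ≥ 13992050.
For the inductive step, assume it holds for an arbitrary k ≥ 23, so 2·2^k ≥ 50k^4.
Then 2·2^(k + 1) = 2·(2·2^k) ≥ 2·(50k^4).
Also, for k ≥ 23 we have 2·(50k^4) ≥ 50(k+1)^4, since 2 ≥ (1 + 1/k)^4 for all k ≥ 23.
Combining, 2·2^(k + 1) ≥ 50(k+1)^4.
By the principle of mathematical induction, the result holds for all N ≥ 23.
Hence the smallest such M is 23.

M = 23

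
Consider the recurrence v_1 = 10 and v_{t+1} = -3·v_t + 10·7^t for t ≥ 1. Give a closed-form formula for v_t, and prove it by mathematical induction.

v_t = -(-3)^t + 7^t

Computing the first terms: v_1 = 10, v_2 = 40, v_3 = 370. This suggests v_t = -(-3)^t + 7^t.
Base step (t = 1): the formula gives 10 = 10 = v_1.
Inductive step: suppose the statement holds for some k ≥ 1, so v_k = -(-3)^k + 7^k.
Then v_{k+1} = -3·v_k + 10·7^k = -3·(-(-3)^k + 7^k) + 10·7^k = -(-3)^(k + 1) + 7^(k + 1),
which is the claimed formula at t = k+1.
By the principle of mathematical induction, the result holds for all t ≥ 1.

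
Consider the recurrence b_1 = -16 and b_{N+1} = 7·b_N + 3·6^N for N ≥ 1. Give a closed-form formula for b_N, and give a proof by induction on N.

b_N = -3·6^N + 2·7^(N - 1)

Computing the first terms: b_1 = -16, b_2 = -94, b_3 = -550. This suggests b_N = -3·6^N + 2·7^(N - 1).
For the base case N = 1: the formula gives -16 = -16 = b_1.
Suppose the result is true for N = j, so b_j = -3·6^j + 2·7^(j - 1).
Then b_{j+1} = 7·b_j + 3·6^j = 7·(-3·6^j + 2·7^(j - 1)) + 3·6^j = -3·6^(j + 1) + 2·7^j = -3·6^(j+1) + 2·7^((j+1) - 1),
which is the claimed formula at N = j+1.
This completes the induction.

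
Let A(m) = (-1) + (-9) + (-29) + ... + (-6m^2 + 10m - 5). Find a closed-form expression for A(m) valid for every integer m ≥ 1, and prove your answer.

We claim A(m) = -m(2m^2 - 2m + 1) for all m ≥ 1.
Base step (m = 1): A(1) = -1, and the closed form gives -1. They agree.
For the inductive step, assume it holds for an arbitrary r ≥ 1, so A(r) = r(-2r^2 + 2r - 1).
Then A(r+1) = A(r) + (10r - 6(r + 1)^2 + 5) = (r(-2r^2 + 2r - 1)) + (10r - 6(r + 1)^2 + 5).
Simplifying, A(r+1) = -(r + 1)(2r^2 + 2r + 1) = -(r+1)(2(r+1)^2 - 2(r+1) + 1),
which is the closed form with m = r+1.
This completes the induction.

A(m) = -m(2m^2 - 2m + 1)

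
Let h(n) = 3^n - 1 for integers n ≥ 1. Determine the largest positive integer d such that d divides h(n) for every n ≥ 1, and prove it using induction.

d = 2

Computing the first values: h(1) = 2 and h(2) = 8; gcd(2, 8) = 2, so d ≤ 2.
We prove 2 | 3^n - 1 for all n ≥ 1 by induction on n.
When n = 1: h(1) = 2 = 2·(1), so 2 | h(1).
Inductive step: suppose the statement holds for some j ≥ 1, i.e. 2 | h(j). Then
3^{j+1} − 1^{j+1} = 3·3^j − 1·1^j = 3·(3^j − 1^j) + (2)·1^j. The first term is divisible by 2 by the inductive hypothesis, and the second term (2)·1^j is divisible by 2 since 2 | 2. Hence 2 | h(j+1).
By the principle of mathematical induction, the result holds for all n ≥ 1.
Therefore the largest such d is 2.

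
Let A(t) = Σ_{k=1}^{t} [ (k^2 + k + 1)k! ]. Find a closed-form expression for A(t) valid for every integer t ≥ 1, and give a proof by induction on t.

A(t) = (t + 1)(t + 1)! - 1

We claim A(t) = (t + 1)(t + 1)! - 1 for all t ≥ 1.
When t = 1: A(1) = 3, and the closed form gives 3. They agree.
Inductive step: assume the claim holds for t = k, so A(k) = (k + 1)(k + 1)! - 1.
Then A(k+1) = A(k) + ((k^2 + 3k + 3)(k + 1)!) = ((k + 1)(k + 1)! - 1) + ((k^2 + 3k + 3)(k + 1)!).
Simplifying, A(k+1) = ((k+1) + 1)((k+1) + 1)! - 1,
which is the closed form with t = k+1.
Hence, by induction on t, the claim holds for every t ≥ 1.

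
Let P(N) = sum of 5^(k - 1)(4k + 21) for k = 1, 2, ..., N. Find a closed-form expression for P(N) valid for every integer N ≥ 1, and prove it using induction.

P(N) = 5^N(N + 5) - 5

We claim P(N) = 5^N(N + 5) - 5 for all N ≥ 1.
For the base case N = 1: P(1) = 25, and the closed form gives 25. They agree.
Inductive step: assume the claim holds for N = k, so P(k) = 5^k(k + 5) - 5.
Then P(k+1) = P(k) + (5^k(4k + 25)) = (5^k(k + 5) - 5) + (5^k(4k + 25)).
Simplifying, P(k+1) = 5·5^k·k + 30·5^k - 5 = 5^(k+1)((k+1) + 5) - 5,
which is the closed form with N = k+1.
By induction, the statement is established for all N ≥ 1.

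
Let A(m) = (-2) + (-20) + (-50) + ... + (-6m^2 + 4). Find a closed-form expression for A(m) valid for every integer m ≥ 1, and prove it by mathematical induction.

We claim A(m) = -m(2m^2 + 3m - 3) for all m ≥ 1.
When m = 1: A(1) = -2, and the closed form gives -2. They agree.
For the inductive step, assume it holds for an arbitrary k ≥ 1, so A(k) = k(-2k^2 - 3k + 3).
Then A(k+1) = A(k) + (-6(k + 1)^2 + 4) = (k(-2k^2 - 3k + 3)) + (-6(k + 1)^2 + 4).
Simplifying, A(k+1) = -(k + 1)(2k^2 + 7k + 2) = -(k+1)(2(k+1)^2 + 3(k+1) - 3),
which is the closed form with m = k+1.
By the principle of mathematical induction, the result holds for all m ≥ 1.

A(m) = -m(2m^2 + 3m - 3)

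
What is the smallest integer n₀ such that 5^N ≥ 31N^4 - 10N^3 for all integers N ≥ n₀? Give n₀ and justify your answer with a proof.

At N = 6: 15625 < 38016, so the inequality fails and n₀ ≥ 7. We prove 5^N ≥ 31N^4 - 10N^3 for all N ≥ 7.
Base case (N = 7): 5^N = 78125 and 31N^4 - 10N^3 = 71001, so 78125 ≥ 71001.
Inductive step: assume the claim holds for N = j, so 5^j ≥ 31j^4 - 10j^3.
Then 5^(j + 1) = 5·(5^j) ≥ 5·(31j^4 - 10j^3).
Also, for j ≥ 7 we have 5·(31j^4 - 10j^3) ≥ 31(j+1)^4 - 10(j+1)^3, since 5·(31j^4 - 10j^3) − (31(j+1)^4 - 10(j+1)^3) = 124j^4 - 164j^3 - 156j^2 - 94j - 21, which is nonnegative for all j ≥ 7.
Combining, 5^(j + 1) ≥ 31(j+1)^4 - 10(j+1)^3.
By the principle of mathematical induction, the result holds for all N ≥ 7.
Hence the smallest such n₀ is 7.

n₀ = 7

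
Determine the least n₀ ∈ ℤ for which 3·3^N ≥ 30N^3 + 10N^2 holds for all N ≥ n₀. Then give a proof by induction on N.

At N = 7: 6561 < 10780, so the inequality fails and n₀ ≥ 8. We prove 3·3^N ≥ 30N^3 + 10N^2 for all N ≥ 8.
Base case (N = 8): 3·3^N = 19683 and 30N^3 + 10N^2 = 16000, so 19683 ≥ 16000.
Inductive step: assume the claim holds for N = p, so 3·3^p ≥ 30p^3 + 10p^2.
Then 3·3^(p + 1) = 3·(3·3^p) ≥ 3·(30p^3 + 10p^2).
Also, for p ≥ 8 we have 3·(30p^3 + 10p^2) ≥ 30(p+1)^3 + 10(p+1)^2, since 3·(30p^3 + 10p^2) − (30(p+1)^3 + 10(p+1)^2) = 60p^3 - 70p^2 - 110p - 40, which is nonnegative for all p ≥ 8.
Combining, 3·3^(p + 1) ≥ 30(p+1)^3 + 10(p+1)^2.
This completes the induction.
Hence the smallest such n₀ is 8.

n₀ = 8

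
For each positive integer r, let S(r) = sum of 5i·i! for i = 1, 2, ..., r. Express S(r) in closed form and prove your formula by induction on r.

We claim S(r) = 5(r + 1)! - 5 for all r ≥ 1.
Base step (r = 1): S(1) = 5, and the closed form gives 5. They agree.
Inductive step: assume the claim holds for r = i, so S(i) = 5(i + 1)! - 5.
Then S(i+1) = S(i) + (5(i + 1)(i + 1)!) = (5(i + 1)! - 5) + (5(i + 1)(i + 1)!).
Simplifying, S(i+1) = 5((i+1) + 1)! - 5,
which is the closed form with r = i+1.
Hence, by induction on r, the claim holds for every r ≥ 1.

S(r) = 5(r + 1)! - 5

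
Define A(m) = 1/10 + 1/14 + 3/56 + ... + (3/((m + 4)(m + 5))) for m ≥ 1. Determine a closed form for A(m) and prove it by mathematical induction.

We claim A(m) = 3m/(5(m + 5)) for all m ≥ 1.
Base step (m = 1): A(1) = 1/10, and the closed form gives 1/10. They agree.
Inductive step: assume the claim holds for m = p, so A(p) = 3p/(5(p + 5)).
Then A(p+1) = A(p) + (3/((p + 5)(p + 6))) = (3p/(5(p + 5))) + (3/((p + 5)(p + 6))).
Simplifying, A(p+1) = 3(p + 1)/(5(p + 6)) = 3(p+1)/(5((p+1) + 5)),
which is the closed form with m = p+1.
This completes the induction.

A(m) = 3m/(5(m + 5))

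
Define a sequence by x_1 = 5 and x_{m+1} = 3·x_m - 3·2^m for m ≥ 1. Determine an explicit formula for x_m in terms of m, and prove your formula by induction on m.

Computing the first terms: x_1 = 5, x_2 = 9, x_3 = 15. This suggests x_m = 3·2^m - 3^(m - 1).
Base step (m = 1): the formula gives 5 = 5 = x_1.
Suppose the result is true for m = r, so x_r = 3·2^r - 3^(r - 1).
Then x_{r+1} = 3·x_r - 3·2^r = 3·(3·2^r - 3^(r - 1)) - 3·2^r = 3·2^(r + 1) - 3^r = 3·2^(r+1) - 3^((r+1) - 1),
which is the claimed formula at m = r+1.
This completes the induction.

x_m = 3·2^m - 3^(m - 1)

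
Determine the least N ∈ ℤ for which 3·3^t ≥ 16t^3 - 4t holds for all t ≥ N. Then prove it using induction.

N = 7

At t = 6: 2187 < 3432, so the inequality fails and N ≥ 7. We prove 3·3^t ≥ 16t^3 - 4t for all t ≥ 7.
Base case (t = 7): 3·3^t = 6561 and 16t^3 - 4t = 5460, so 6561 ≥ 5460.
Inductive step: suppose the statement holds for some i ≥ 7, so 3·3^i ≥ 16i^3 - 4i.
Then 3·3^(i + 1) = 3·(3·3^i) ≥ 3·(16i^3 - 4i).
Also, for i ≥ 7 we have 3·(16i^3 - 4i) ≥ 16(i+1)^3 - 4(i+1), since 3·(16i^3 - 4i) − (16(i+1)^3 - 4(i+1)) = 32i^3 - 48i^2 - 56i - 12, which is nonnegative for all i ≥ 7.
Combining, 3·3^(i + 1) ≥ 16(i+1)^3 - 4(i+1).
By the principle of mathematical induction, the result holds for all t ≥ 7.
Hence the smallest such N is 7.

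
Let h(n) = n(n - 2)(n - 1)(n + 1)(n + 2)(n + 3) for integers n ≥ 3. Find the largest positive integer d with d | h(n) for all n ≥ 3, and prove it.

d = 720

Computing the first values: h(3) = 720 and h(4) = 5040; gcd(720, 5040) = 720, so d ≤ 720.
We prove 720 | n(n - 2)(n - 1)(n + 1)(n + 2)(n + 3) for all n ≥ 3 by induction on n.
For the base case n = 3: h(3) = 720 = 720·(1), so 720 | h(3).
Inductive step: suppose the statement holds for some r ≥ 3, i.e. 720 | h(r). Then
h(r+1) − h(r) = (r-1)·r·(r+1)·(r+2)·(r+3)·(r+4) − (r-2)·(r-1)·r·(r+1)·(r+2)·(r+3) = (r-1)·r·(r+1)·(r+2)·(r+3)·[(r+4) − (r-2)] = 6·(r-1)·r·(r+1)·(r+2)·(r+3). The product of 5 consecutive integers is divisible by (5)! = 120, so h(r+1) − h(r) is divisible by 6·120 = 720. By the inductive hypothesis 720 | h(r), hence 720 | h(r+1).
This completes the induction.
Therefore the largest such d is 720.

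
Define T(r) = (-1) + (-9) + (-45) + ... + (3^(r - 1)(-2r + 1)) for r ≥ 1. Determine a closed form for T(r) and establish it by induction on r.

We claim T(r) = 3^r(-r + 1) - 1 for all r ≥ 1.
Base step (r = 1): T(1) = -1, and the closed form gives -1. They agree.
For the inductive step, assume it holds for an arbitrary p ≥ 1, so T(p) = 3^p(-p + 1) - 1.
Then T(p+1) = T(p) + (3^p(-2p - 1)) = (3^p(-p + 1) - 1) + (3^p(-2p - 1)).
Simplifying, T(p+1) = -3·3^p·p - 1 = 3^(p+1)(-(p+1) + 1) - 1,
which is the closed form with r = p+1.
By the principle of mathematical induction, the result holds for all r ≥ 1.

T(r) = 3^r(-r + 1) - 1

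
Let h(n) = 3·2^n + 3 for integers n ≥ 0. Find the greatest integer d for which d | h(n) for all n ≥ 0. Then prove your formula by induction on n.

Computing the first values: h(0) = 6 and h(1) = 9; gcd(6, 9) = 3, so d ≤ 3.
We prove 3 | 3·2^n + 3 for all n ≥ 0 by induction on n.
When n = 0: h(0) = 6 = 3·(2), so 3 | h(0).
Inductive step: assume the claim holds for n = r, i.e. 3 | h(r). Then
h(r+1) = 3·2^(r+1) + 3 = 2·(3·2^r + 3) - 3 = 2·h(r) - 3. The first term is divisible by 3 by the inductive hypothesis, and -3 is divisible by 3. Hence 3 | h(r+1).
Hence, by induction on n, the claim holds for every n ≥ 0.
Therefore the largest such d is 3.

d = 3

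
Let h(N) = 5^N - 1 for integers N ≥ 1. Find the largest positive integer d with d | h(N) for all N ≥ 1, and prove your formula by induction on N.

Computing the first values: h(1) = 4 and h(2) = 24; gcd(4, 24) = 4, so d ≤ 4.
We prove 4 | 5^N - 1 for all N ≥ 1 by induction on N.
For the base case N = 1: h(1) = 4 = 4·(1), so 4 | h(1).
Suppose the result is true for N = i, i.e. 4 | h(i). Then
5^{i+1} − 1^{i+1} = 5·5^i − 1·1^i = 5·(5^i − 1^i) + (4)·1^i. The first term is divisible by 4 by the inductive hypothesis, and the second term (4)·1^i is divisible by 4 since 4 | 4. Hence 4 | h(i+1).
By induction, the statement is established for all N ≥ 1.
Therefore the largest such d is 4.

d = 4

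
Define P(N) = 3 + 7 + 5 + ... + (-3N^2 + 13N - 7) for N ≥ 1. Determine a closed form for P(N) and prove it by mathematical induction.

We claim P(N) = -N(N^2 - 5N + 1) for all N ≥ 1.
Base case (N = 1): P(1) = 3, and the closed form gives 3. They agree.
For the inductive step, assume it holds for an arbitrary j ≥ 1, so P(j) = j(-j^2 + 5j - 1).
Then P(j+1) = P(j) + (-3j^2 + 7j + 3) = (j(-j^2 + 5j - 1)) + (-3j^2 + 7j + 3).
Simplifying, P(j+1) = -(j + 1)(j^2 - 3j - 3) = -(j+1)((j+1)^2 - 5(j+1) + 1),
which is the closed form with N = j+1.
By induction, the statement is established for all N ≥ 1.

P(N) = -N(N^2 - 5N + 1)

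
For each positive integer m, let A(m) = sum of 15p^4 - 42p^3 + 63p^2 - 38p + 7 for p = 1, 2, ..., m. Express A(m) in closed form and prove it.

We claim A(m) = m(3m^4 - 3m^3 + 5m^2 + 2m - 2) for all m ≥ 1.
Base step (m = 1): A(1) = 5, and the closed form gives 5. They agree.
For the inductive step, assume it holds for an arbitrary p ≥ 1, so A(p) = p(3p^4 - 3p^3 + 5p^2 + 2p - 2).
Then A(p+1) = A(p) + (15p^4 + 18p^3 + 27p^2 + 22p + 5) = (p(3p^4 - 3p^3 + 5p^2 + 2p - 2)) + (15p^4 + 18p^3 + 27p^2 + 22p + 5).
Simplifying, A(p+1) = (p + 1)(3p^4 + 9p^3 + 14p^2 + 15p + 5) = (p+1)(3(p+1)^4 - 3(p+1)^3 + 5(p+1)^2 + 2(p+1) - 2),
which is the closed form with m = p+1.
By the principle of mathematical induction, the result holds for all m ≥ 1.

A(m) = m(3m^4 - 3m^3 + 5m^2 + 2m - 2)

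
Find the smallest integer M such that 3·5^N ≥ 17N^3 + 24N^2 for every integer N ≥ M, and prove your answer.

M = 4

At N = 3: 375 < 675, so the inequality fails and M ≥ 4. We prove 3·5^N ≥ 17N^3 + 24N^2 for all N ≥ 4.
Base step (N = 4): 3·5^N = 1875 and 17N^3 + 24N^2 = 1472, so 1875 ≥ 1472.
Suppose the result is true for N = m, so 3·5^m ≥ 17m^3 + 24m^2.
Then 3·5^(m + 1) = 5·(3·5^m) ≥ 5·(17m^3 + 24m^2).
Also, for m ≥ 4 we have 5·(17m^3 + 24m^2) ≥ 17(m+1)^3 + 24(m+1)^2, since 5·(17m^3 + 24m^2) − (17(m+1)^3 + 24(m+1)^2) = 68m^3 + 45m^2 - 99m - 41, which is nonnegative for all m ≥ 4.
Combining, 3·5^(m + 1) ≥ 17(m+1)^3 + 24(m+1)^2.
This completes the induction.
Hence the smallest such M is 4.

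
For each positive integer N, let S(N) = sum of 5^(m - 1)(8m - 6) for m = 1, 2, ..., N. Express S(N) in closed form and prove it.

We claim S(N) = 2·5^N(N - 1) + 2 for all N ≥ 1.
Base case (N = 1): S(1) = 2, and the closed form gives 2. They agree.
Suppose the result is true for N = m, so S(m) = 2·5^m(m - 1) + 2.
Then S(m+1) = S(m) + (5^m(8m + 2)) = (2·5^m(m - 1) + 2) + (5^m(8m + 2)).
Simplifying, S(m+1) = 10·5^m·m + 2 = 2·5^(m+1)((m+1) - 1) + 2,
which is the closed form with N = m+1.
Hence, by induction on N, the claim holds for every N ≥ 1.

S(N) = 2·5^N(N - 1) + 2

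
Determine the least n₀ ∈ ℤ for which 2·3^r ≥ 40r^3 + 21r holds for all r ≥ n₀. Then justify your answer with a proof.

At r = 8: 13122 < 20648, so the inequality fails and n₀ ≥ 9. We prove 2·3^r ≥ 40r^3 + 21r for all r ≥ 9.
For the base case r = 9: 2·3^r = 39366 and 40r^3 + 21r = 29349, so 39366 ≥ 29349.
Suppose the result is true for r = k, so 2·3^k ≥ 40k^3 + 21k.
Then 2·3^(k + 1) = 3·(2·3^k) ≥ 3·(40k^3 + 21k).
Also, for k ≥ 9 we have 3·(40k^3 + 21k) ≥ 40(k+1)^3 + 21(k+1), since 3·(40k^3 + 21k) − (40(k+1)^3 + 21(k+1)) = 80k^3 - 120k^2 - 78k - 61, which is nonnegative for all k ≥ 9.
Combining, 2·3^(k + 1) ≥ 40(k+1)^3 + 21(k+1).
By the principle of mathematical induction, the result holds for all r ≥ 9.
Hence the smallest such n₀ is 9.

n₀ = 9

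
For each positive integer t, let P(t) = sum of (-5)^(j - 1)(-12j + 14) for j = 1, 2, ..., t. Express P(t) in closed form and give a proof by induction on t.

P(t) = 2(-5)^t(t - 1) + 2

We claim P(t) = 2(-5)^t(t - 1) + 2 for all t ≥ 1.
When t = 1: P(1) = 2, and the closed form gives 2. They agree.
Inductive step: suppose the statement holds for some j ≥ 1, so P(j) = 2(-5)^j(j - 1) + 2.
Then P(j+1) = P(j) + ((-5)^j(-12j + 2)) = (2(-5)^j(j - 1) + 2) + ((-5)^j(-12j + 2)).
Simplifying, P(j+1) = -10(-5)^j·j + 2 = 2(-5)^(j+1)((j+1) - 1) + 2,
which is the closed form with t = j+1.
By the principle of mathematical induction, the result holds for all t ≥ 1.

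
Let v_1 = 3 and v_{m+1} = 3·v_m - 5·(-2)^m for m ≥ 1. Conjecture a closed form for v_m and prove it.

Computing the first terms: v_1 = 3, v_2 = 19, v_3 = 37. This suggests v_m = (-2)^m + 5·3^(m - 1).
Base step (m = 1): the formula gives 3 = 3 = v_1.
For the inductive step, assume it holds for an arbitrary i ≥ 1, so v_i = (-2)^i + 5·3^(i - 1).
Then v_{i+1} = 3·v_i - 5·(-2)^i = 3·((-2)^i + 5·3^(i - 1)) - 5·(-2)^i = (-2)^(i + 1) + 5·3^i = (-2)^(i+1) + 5·3^((i+1) - 1),
which is the claimed formula at m = i+1.
Hence, by induction on m, the claim holds for every m ≥ 1.

v_m = (-2)^m + 5·3^(m - 1)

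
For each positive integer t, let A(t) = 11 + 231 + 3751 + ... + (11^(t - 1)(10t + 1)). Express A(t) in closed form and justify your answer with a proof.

A(t) = 11^t·t

We claim A(t) = 11^t·t for all t ≥ 1.
When t = 1: A(1) = 11, and the closed form gives 11. They agree.
Inductive step: suppose the statement holds for some k ≥ 1, so A(k) = 11^k·k.
Then A(k+1) = A(k) + (11^k(10k + 11)) = (11^k·k) + (11^k(10k + 11)).
Simplifying, A(k+1) = 11^(k + 1)(k + 1) = 11^(k+1)·(k+1),
which is the closed form with t = k+1.
By induction, the statement is established for all t ≥ 1.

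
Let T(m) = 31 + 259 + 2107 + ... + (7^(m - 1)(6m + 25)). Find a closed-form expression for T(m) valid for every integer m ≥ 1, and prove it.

T(m) = 7^m(m + 4) - 4

We claim T(m) = 7^m(m + 4) - 4 for all m ≥ 1.
Base case (m = 1): T(1) = 31, and the closed form gives 31. They agree.
Inductive step: suppose the statement holds for some p ≥ 1, so T(p) = 7^p(p + 4) - 4.
Then T(p+1) = T(p) + (7^p(6p + 31)) = (7^p(p + 4) - 4) + (7^p(6p + 31)).
Simplifying, T(p+1) = 7·7^p·p + 35·7^p - 4 = 7^(p+1)((p+1) + 4) - 4,
which is the closed form with m = p+1.
This completes the induction.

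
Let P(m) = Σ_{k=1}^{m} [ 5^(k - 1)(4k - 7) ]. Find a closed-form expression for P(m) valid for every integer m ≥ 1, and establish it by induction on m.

We claim P(m) = 5^m(m - 2) + 2 for all m ≥ 1.
For the base case m = 1: P(1) = -3, and the closed form gives -3. They agree.
Inductive step: suppose the statement holds for some k ≥ 1, so P(k) = 5^k(k - 2) + 2.
Then P(k+1) = P(k) + (5^k(4k - 3)) = (5^k(k - 2) + 2) + (5^k(4k - 3)).
Simplifying, P(k+1) = 5^(k + 1)k - 5^(k + 1) + 2 = 5^(k+1)((k+1) - 2) + 2,
which is the closed form with m = k+1.
Hence, by induction on m, the claim holds for every m ≥ 1.

P(m) = 5^m(m - 2) + 2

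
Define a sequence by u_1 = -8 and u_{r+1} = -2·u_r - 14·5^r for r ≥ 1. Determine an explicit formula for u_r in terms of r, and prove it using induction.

Computing the first terms: u_1 = -8, u_2 = -54, u_3 = -242. This suggests u_r = -(-2)^r - 2·5^r.
When r = 1: the formula gives -8 = -8 = u_1.
Suppose the result is true for r = k, so u_k = -(-2)^k - 2·5^k.
Then u_{k+1} = -2·u_k - 14·5^k = -2·(-(-2)^k - 2·5^k) - 14·5^k = -(-2)^(k + 1) - 2·5^(k + 1),
which is the claimed formula at r = k+1.
This completes the induction.

u_r = -(-2)^r - 2·5^r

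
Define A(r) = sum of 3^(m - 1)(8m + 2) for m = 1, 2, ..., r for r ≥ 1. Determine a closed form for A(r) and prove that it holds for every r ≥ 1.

We claim A(r) = 3^r(4r - 1) + 1 for all r ≥ 1.
Base step (r = 1): A(1) = 10, and the closed form gives 10. They agree.
Inductive step: suppose the statement holds for some m ≥ 1, so A(m) = 3^m(4m - 1) + 1.
Then A(m+1) = A(m) + (3^m(8m + 10)) = (3^m(4m - 1) + 1) + (3^m(8m + 10)).
Simplifying, A(m+1) = 12·3^m·m + 9·3^m + 1 = 3^(m+1)(4(m+1) - 1) + 1,
which is the closed form with r = m+1.
This completes the induction.

A(r) = 3^r(4r - 1) + 1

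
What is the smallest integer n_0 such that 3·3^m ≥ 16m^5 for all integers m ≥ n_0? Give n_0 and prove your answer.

n_0 = 14

At m = 13: 4782969 < 5940688, so the inequality fails and n_0 ≥ 14. We prove 3·3^m ≥ 16m^5 for all m ≥ 14.
Base step (m = 14): 3·3^m = 14348907 and 16m^5 = 8605184, so 14348907 ≥ 8605184.
Suppose the result is true for m = i, so 3·3^i ≥ 16i^5.
Then 3·3^(i + 1) = 3·(3·3^i) ≥ 3·(16i^5).
Also, for i ≥ 14 we have 3·(16i^5) ≥ 16(i+1)^5, since 3 ≥ (1 + 1/i)^5 for all i ≥ 14.
Combining, 3·3^(i + 1) ≥ 16(i+1)^5.
By induction, the statement is established for all m ≥ 14.
Hence the smallest such n_0 is 14.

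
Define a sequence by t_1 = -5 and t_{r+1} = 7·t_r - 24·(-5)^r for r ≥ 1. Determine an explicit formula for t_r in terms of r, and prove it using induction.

t_r = 2(-5)^r + 5·7^(r - 1)

Computing the first terms: t_1 = -5, t_2 = 85, t_3 = -5. This suggests t_r = 2(-5)^r + 5·7^(r - 1).
Base case (r = 1): the formula gives -5 = -5 = t_1.
Inductive step: assume the claim holds for r = m, so t_m = 2(-5)^m + 5·7^(m - 1).
Then t_{m+1} = 7·t_m - 24·(-5)^m = 7·(2(-5)^m + 5·7^(m - 1)) - 24·(-5)^m = 2(-5)^(m + 1) + 5·7^m = 2(-5)^(m+1) + 5·7^((m+1) - 1),
which is the claimed formula at r = m+1.
Hence, by induction on r, the claim holds for every r ≥ 1.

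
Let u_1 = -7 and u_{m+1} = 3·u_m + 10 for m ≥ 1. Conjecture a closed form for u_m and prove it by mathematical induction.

Computing the first terms: u_1 = -7, u_2 = -11, u_3 = -23. This suggests u_m = -2·3^(m - 1) - 5.
When m = 1: the formula gives -7 = -7 = u_1.
Inductive step: assume the claim holds for m = r, so u_r = -2·3^(r - 1) - 5.
Then u_{r+1} = 3·u_r + 10 = 3·(-2·3^(r - 1) - 5) + 10 = -2·3^r - 5 = -2·3^((r+1) - 1) - 5,
which is the claimed formula at m = r+1.
This completes the induction.

u_m = -2·3^(m - 1) - 5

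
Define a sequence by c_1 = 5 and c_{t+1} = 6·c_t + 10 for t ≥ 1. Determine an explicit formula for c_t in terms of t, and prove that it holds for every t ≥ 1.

Computing the first terms: c_1 = 5, c_2 = 40, c_3 = 250. This suggests c_t = 7·6^(t - 1) - 2.
Base case (t = 1): the formula gives 5 = 5 = c_1.
Inductive step: suppose the statement holds for some m ≥ 1, so c_m = 7·6^(m - 1) - 2.
Then c_{m+1} = 6·c_m + 10 = 6·(7·6^(m - 1) - 2) + 10 = 7·6^m - 2 = 7·6^((m+1) - 1) - 2,
which is the claimed formula at t = m+1.
This completes the induction.

c_t = 7·6^(t - 1) - 2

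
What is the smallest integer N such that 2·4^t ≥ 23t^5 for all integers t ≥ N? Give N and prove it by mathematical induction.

N = 11

At t = 10: 2097152 < 2300000, so the inequality fails and N ≥ 11. We prove 2·4^t ≥ 23t^5 for all t ≥ 11.
Base case (t = 11): 2·4^t = 8388608 and 23t^5 = 3704173, so 8388608 ≥ 3704173.
For the inductive step, assume it holds for an arbitrary m ≥ 11, so 2·4^m ≥ 23m^5.
Then 2·4^(m + 1) = 4·(2·4^m) ≥ 4·(23m^5).
Also, for m ≥ 11 we have 4·(23m^5) ≥ 23(m+1)^5, since 4 ≥ (1 + 1/m)^5 for all m ≥ 11.
Combining, 2·4^(m + 1) ≥ 23(m+1)^5.
This completes the induction.
Hence the smallest such N is 11.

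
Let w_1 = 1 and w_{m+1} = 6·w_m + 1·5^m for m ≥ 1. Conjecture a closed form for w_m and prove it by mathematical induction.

w_m = -5^m + 6^m

Computing the first terms: w_1 = 1, w_2 = 11, w_3 = 91. This suggests w_m = -5^m + 6^m.
Base step (m = 1): the formula gives 1 = 1 = w_1.
Suppose the result is true for m = j, so w_j = -5^j + 6^j.
Then w_{j+1} = 6·w_j + 1·5^j = 6·(-5^j + 6^j) + 1·5^j = -5^(j + 1) + 6^(j + 1),
which is the claimed formula at m = j+1.
This completes the induction.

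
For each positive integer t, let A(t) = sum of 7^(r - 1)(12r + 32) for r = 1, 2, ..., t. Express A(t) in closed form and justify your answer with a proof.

A(t) = 7^t(2t + 5) - 5

We claim A(t) = 7^t(2t + 5) - 5 for all t ≥ 1.
When t = 1: A(1) = 44, and the closed form gives 44. They agree.
For the inductive step, assume it holds for an arbitrary r ≥ 1, so A(r) = 7^r(2r + 5) - 5.
Then A(r+1) = A(r) + (7^r(12r + 44)) = (7^r(2r + 5) - 5) + (7^r(12r + 44)).
Simplifying, A(r+1) = 14·7^r·r + 49·7^r - 5 = 7^(r+1)(2(r+1) + 5) - 5,
which is the closed form with t = r+1.
By the principle of mathematical induction, the result holds for all t ≥ 1.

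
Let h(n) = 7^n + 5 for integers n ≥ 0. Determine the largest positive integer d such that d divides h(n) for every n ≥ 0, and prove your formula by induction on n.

d = 6

Computing the first values: h(0) = 6 and h(1) = 12; gcd(6, 12) = 6, so d ≤ 6.
We prove 6 | 7^n + 5 for all n ≥ 0 by induction on n.
For the base case n = 0: h(0) = 6 = 6·(1), so 6 | h(0).
Inductive step: assume the claim holds for n = i, i.e. 6 | h(i). Then
h(i+1) = 7^(i+1) + 5 = 7·(7^i + 5) - 30 = 7·h(i) - 30. The first term is divisible by 6 by the inductive hypothesis, and -30 is divisible by 6. Hence 6 | h(i+1).
This completes the induction.
Therefore the largest such d is 6.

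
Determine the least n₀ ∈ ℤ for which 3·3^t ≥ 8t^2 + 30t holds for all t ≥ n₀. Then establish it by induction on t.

n₀ = 5

At t = 4: 243 < 248, so the inequality fails and n₀ ≥ 5. We prove 3·3^t ≥ 8t^2 + 30t for all t ≥ 5.
Base step (t = 5): 3·3^t = 729 and 8t^2 + 30t = 350, so 729 ≥ 350.
Inductive step: suppose the statement holds for some i ≥ 5, so 3·3^i ≥ 8i^2 + 30i.
Then 3·3^(i + 1) = 3·(3·3^i) ≥ 3·(8i^2 + 30i).
Also, for i ≥ 5 we have 3·(8i^2 + 30i) ≥ 8(i+1)^2 + 30(i+1), since 3·(8i^2 + 30i) − (8(i+1)^2 + 30(i+1)) = 16i^2 + 44i - 38, which is nonnegative for all i ≥ 5.
Combining, 3·3^(i + 1) ≥ 8(i+1)^2 + 30(i+1).
By induction, the statement is established for all t ≥ 5.
Hence the smallest such n₀ is 5.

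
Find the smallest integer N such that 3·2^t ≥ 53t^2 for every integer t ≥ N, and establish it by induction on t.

At t = 11: 6144 < 6413, so the inequality fails and N ≥ 12. We prove 3·2^t ≥ 53t^2 for all t ≥ 12.
When t = 12: 3·2^t = 12288 and 53t^2 = 7632, so 12288 ≥ 7632.
Inductive step: assume the claim holds for t = k, so 3·2^k ≥ 53k^2.
Then 3·2^(k + 1) = 2·(3·2^k) ≥ 2·(53k^2).
Also, for k ≥ 12 we have 2·(53k^2) ≥ 53(k+1)^2, since 2 ≥ (1 + 1/k)^2 for all k ≥ 12.
Combining, 3·2^(k + 1) ≥ 53(k+1)^2.
By induction, the statement is established for all t ≥ 12.
Hence the smallest such N is 12.

N = 12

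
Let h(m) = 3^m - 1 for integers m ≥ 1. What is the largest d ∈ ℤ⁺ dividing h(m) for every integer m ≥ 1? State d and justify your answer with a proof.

d = 2

Computing the first values: h(1) = 2 and h(2) = 8; gcd(2, 8) = 2, so d ≤ 2.
We prove 2 | 3^m - 1 for all m ≥ 1 by induction on m.
Base case (m = 1): h(1) = 2 = 2·(1), so 2 | h(1).
Inductive step: assume the claim holds for m = k, i.e. 2 | h(k). Then
3^{k+1} − 1^{k+1} = 3·3^k − 1·1^k = 3·(3^k − 1^k) + (2)·1^k. The first term is divisible by 2 by the inductive hypothesis, and the second term (2)·1^k is divisible by 2 since 2 | 2. Hence 2 | h(k+1).
By induction, the statement is established for all m ≥ 1.
Therefore the largest such d is 2.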